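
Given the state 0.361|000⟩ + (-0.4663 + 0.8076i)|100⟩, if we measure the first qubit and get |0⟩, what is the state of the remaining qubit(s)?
|00⟩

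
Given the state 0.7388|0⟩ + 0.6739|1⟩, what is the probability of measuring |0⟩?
0.5458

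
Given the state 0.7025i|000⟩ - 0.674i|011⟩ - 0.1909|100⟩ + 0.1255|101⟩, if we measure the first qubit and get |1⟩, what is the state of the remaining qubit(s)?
-0.8356|00⟩ + 0.5493|01⟩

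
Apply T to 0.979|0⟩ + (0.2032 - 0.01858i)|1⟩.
0.979|0⟩ + (0.1568 + 0.1305i)|1⟩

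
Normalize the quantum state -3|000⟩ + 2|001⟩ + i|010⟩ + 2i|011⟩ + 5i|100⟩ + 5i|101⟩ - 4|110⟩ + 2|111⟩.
-0.3198|000⟩ + 0.2132|001⟩ + 0.1066i|010⟩ + 0.2132i|011⟩ + 0.533i|100⟩ + 0.533i|101⟩ - 0.4264|110⟩ + 0.2132|111⟩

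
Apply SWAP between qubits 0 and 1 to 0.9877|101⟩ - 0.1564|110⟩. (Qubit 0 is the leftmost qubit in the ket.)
0.9877|011⟩ - 0.1564|110⟩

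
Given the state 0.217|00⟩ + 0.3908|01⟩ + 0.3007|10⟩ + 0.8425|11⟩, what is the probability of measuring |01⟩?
0.1527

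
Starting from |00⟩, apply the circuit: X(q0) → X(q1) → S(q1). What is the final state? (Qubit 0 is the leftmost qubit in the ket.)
i|11⟩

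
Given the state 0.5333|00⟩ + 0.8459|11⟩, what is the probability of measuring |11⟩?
0.7155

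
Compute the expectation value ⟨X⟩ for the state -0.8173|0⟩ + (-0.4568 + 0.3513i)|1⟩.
0.7467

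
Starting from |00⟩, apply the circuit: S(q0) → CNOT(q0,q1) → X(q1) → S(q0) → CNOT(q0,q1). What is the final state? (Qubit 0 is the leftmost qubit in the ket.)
|01⟩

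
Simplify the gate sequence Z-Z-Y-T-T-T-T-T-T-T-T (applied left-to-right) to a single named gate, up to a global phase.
Y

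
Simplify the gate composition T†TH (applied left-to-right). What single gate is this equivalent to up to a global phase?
H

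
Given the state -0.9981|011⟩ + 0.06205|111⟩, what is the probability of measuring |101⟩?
0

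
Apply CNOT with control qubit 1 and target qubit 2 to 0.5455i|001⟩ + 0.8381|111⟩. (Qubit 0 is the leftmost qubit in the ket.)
0.5455i|001⟩ + 0.8381|110⟩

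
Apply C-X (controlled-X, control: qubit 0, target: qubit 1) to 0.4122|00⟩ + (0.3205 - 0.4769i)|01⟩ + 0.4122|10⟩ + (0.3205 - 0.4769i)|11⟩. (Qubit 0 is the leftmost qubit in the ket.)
0.4122|00⟩ + (0.3205 - 0.4769i)|01⟩ + (0.3205 - 0.4769i)|10⟩ + 0.4122|11⟩

C-X leaves the control-|0⟩ kets |00⟩, |01⟩ unchanged and applies X to qubit 1 on the control-|1⟩ pair (|10⟩, |11⟩).
X = [[0, 1], [1, 0]].
With a = amp(|10⟩) = 0.4122 and b = amp(|11⟩) = (0.3205 - 0.4769i):
new amp(|10⟩) = (1)·b = (0.3205 - 0.4769i)
new amp(|11⟩) = (1)·a = 0.4122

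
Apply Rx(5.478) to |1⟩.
-0.3918i|0⟩ - 0.92|1⟩

Rx(5.478) = [[cos(θ/2), −i·sin(θ/2)], [−i·sin(θ/2), cos(θ/2)]]; θ = 5.478, cos(θ/2) ≈ -0.920048, sin(θ/2) ≈ 0.391805.
With a = amp(|0⟩) = 0 and b = amp(|1⟩) = 1:
new amp(|0⟩) = (-0.920048)·a + (-0.391805i)·b = -0.3918i
new amp(|1⟩) = (-0.391805i)·a + (-0.920048)·b = -0.92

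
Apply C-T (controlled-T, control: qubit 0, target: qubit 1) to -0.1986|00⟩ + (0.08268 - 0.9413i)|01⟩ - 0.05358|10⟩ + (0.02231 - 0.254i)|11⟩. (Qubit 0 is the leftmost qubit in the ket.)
-0.1986|00⟩ + (0.08268 - 0.9413i)|01⟩ - 0.05358|10⟩ + (0.1954 - 0.1638i)|11⟩

C-T leaves the control-|0⟩ kets |00⟩, |01⟩ unchanged and applies T to qubit 1 on the control-|1⟩ pair (|10⟩, |11⟩).
T = [[1, 0], [0, (1/√2 + (1/√2)i)]].
With a = amp(|10⟩) = -0.05358 and b = amp(|11⟩) = (0.02231 - 0.254i):
new amp(|10⟩) = (1)·a = -0.05358
new amp(|11⟩) = (1/√2 + (1/√2)i)·b = (0.1954 - 0.1638i)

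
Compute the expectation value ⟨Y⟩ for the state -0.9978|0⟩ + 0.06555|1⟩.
0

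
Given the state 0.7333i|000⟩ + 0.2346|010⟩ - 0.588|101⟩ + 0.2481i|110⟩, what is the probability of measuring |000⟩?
0.5377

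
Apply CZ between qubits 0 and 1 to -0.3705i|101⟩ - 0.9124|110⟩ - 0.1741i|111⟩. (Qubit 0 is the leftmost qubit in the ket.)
-0.3705i|101⟩ + 0.9124|110⟩ + 0.1741i|111⟩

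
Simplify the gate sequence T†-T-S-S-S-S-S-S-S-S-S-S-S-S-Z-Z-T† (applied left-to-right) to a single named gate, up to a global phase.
T†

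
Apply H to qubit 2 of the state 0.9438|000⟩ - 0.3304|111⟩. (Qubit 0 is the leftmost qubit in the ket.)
0.6674|000⟩ + 0.6674|001⟩ - 0.2336|110⟩ + 0.2336|111⟩

H on qubit 2 mixes each pair of kets that differ only in qubit 2: amplitudes (a, b) of (|…0…⟩, |…1…⟩) become ((a + b)/√2, (a − b)/√2). Kets absent from the input have amplitude 0.
(|000⟩, |001⟩): (a, b) = (0.9438, 0) → (0.6674, 0.6674)
(|110⟩, |111⟩): (a, b) = (0, -0.3304) → (-0.2336, 0.2336)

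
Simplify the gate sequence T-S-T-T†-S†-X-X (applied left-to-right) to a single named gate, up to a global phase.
T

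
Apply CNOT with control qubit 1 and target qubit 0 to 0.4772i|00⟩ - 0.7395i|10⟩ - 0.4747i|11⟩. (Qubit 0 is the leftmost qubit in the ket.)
0.4772i|00⟩ - 0.4747i|01⟩ - 0.7395i|10⟩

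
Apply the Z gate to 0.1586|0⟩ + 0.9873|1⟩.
0.1586|0⟩ - 0.9873|1⟩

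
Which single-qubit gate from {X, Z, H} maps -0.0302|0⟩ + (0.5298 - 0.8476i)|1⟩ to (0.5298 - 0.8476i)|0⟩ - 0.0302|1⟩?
X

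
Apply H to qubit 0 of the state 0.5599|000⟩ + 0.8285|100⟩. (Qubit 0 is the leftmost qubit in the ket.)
0.9817|000⟩ - 0.1899|100⟩

H on qubit 0 mixes each pair of kets that differ only in qubit 0: amplitudes (a, b) of (|…0…⟩, |…1…⟩) become ((a + b)/√2, (a − b)/√2). Kets absent from the input have amplitude 0.
(|000⟩, |100⟩): (a, b) = (0.5599, 0.8285) → (0.9817, -0.1899)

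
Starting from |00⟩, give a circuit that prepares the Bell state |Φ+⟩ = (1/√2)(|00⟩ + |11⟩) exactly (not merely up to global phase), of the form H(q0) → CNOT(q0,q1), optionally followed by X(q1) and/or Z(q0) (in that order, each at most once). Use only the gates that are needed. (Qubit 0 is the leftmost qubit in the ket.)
H(q0) → CNOT(q0,q1)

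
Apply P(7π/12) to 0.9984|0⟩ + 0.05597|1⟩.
0.9984|0⟩ + (-0.01449 + 0.05406i)|1⟩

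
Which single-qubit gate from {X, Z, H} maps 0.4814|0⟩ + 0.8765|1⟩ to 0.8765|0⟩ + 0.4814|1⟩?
X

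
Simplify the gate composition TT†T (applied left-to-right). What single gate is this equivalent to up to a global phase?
T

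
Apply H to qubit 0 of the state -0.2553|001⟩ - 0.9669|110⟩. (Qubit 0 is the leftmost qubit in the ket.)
-0.1805|001⟩ - 0.6837|010⟩ - 0.1805|101⟩ + 0.6837|110⟩

H on qubit 0 mixes each pair of kets that differ only in qubit 0: amplitudes (a, b) of (|…0…⟩, |…1…⟩) become ((a + b)/√2, (a − b)/√2). Kets absent from the input have amplitude 0.
(|001⟩, |101⟩): (a, b) = (-0.2553, 0) → (-0.1805, -0.1805)
(|010⟩, |110⟩): (a, b) = (0, -0.9669) → (-0.6837, 0.6837)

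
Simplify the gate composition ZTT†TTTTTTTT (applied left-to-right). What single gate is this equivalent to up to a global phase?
Z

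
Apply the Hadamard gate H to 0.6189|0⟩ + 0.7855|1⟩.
0.9931|0⟩ - 0.1178|1⟩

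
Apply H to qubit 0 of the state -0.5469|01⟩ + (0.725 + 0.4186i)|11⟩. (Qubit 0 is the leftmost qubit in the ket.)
(0.1259 + 0.296i)|01⟩ + (-0.8994 - 0.296i)|11⟩

H on qubit 0 mixes each pair of kets that differ only in qubit 0: amplitudes (a, b) of (|…0…⟩, |…1…⟩) become ((a + b)/√2, (a − b)/√2). Kets absent from the input have amplitude 0.
(|01⟩, |11⟩): (a, b) = (-0.5469, (0.725 + 0.4186i)) → ((0.1259 + 0.296i), (-0.8994 - 0.296i))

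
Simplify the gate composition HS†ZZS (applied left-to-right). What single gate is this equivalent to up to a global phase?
H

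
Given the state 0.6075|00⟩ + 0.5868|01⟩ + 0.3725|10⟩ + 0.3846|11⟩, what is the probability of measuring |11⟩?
0.1479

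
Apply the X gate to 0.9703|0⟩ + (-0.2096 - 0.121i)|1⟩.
(-0.2096 - 0.121i)|0⟩ + 0.9703|1⟩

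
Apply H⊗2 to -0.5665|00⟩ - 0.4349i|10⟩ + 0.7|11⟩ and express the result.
(0.06675 - 0.2175i)|00⟩ + (-0.6333 - 0.2175i)|01⟩ + (-0.6333 + 0.2175i)|10⟩ + (0.06675 + 0.2175i)|11⟩

H⊗2 gives amp(|y⟩) = (1/2) Σ_x (−1)^(x·y) amp(|x⟩), where x·y is the number of positions in which both x and y have a 1.
|00⟩: (-0.5665 - 0.4349i + 0.7)/2 = (0.06675 - 0.2175i)
|01⟩: (-0.5665 - 0.4349i - 0.7)/2 = (-0.6333 - 0.2175i)
|10⟩: (-0.5665 + 0.4349i - 0.7)/2 = (-0.6333 + 0.2175i)
|11⟩: (-0.5665 + 0.4349i + 0.7)/2 = (0.06675 + 0.2175i)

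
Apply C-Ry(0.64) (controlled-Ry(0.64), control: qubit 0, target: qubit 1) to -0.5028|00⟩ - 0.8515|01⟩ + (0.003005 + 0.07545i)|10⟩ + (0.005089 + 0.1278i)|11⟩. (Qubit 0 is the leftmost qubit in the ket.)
-0.5028|00⟩ - 0.8515|01⟩ + (0.001252 + 0.03142i)|10⟩ + (0.005776 + 0.145i)|11⟩

C-Ry(0.64) leaves the control-|0⟩ kets |00⟩, |01⟩ unchanged and applies Ry(0.64) to qubit 1 on the control-|1⟩ pair (|10⟩, |11⟩).
Ry(0.64) = [[cos(θ/2), −sin(θ/2)], [sin(θ/2), cos(θ/2)]]; θ = 0.64, cos(θ/2) ≈ 0.949235, sin(θ/2) ≈ 0.314567.
With a = amp(|10⟩) = (0.003005 + 0.07545i) and b = amp(|11⟩) = (0.005089 + 0.1278i):
new amp(|10⟩) = (0.949235)·a + (-0.314567)·b = (0.001252 + 0.03142i)
new amp(|11⟩) = (0.314567)·a + (0.949235)·b = (0.005776 + 0.145i)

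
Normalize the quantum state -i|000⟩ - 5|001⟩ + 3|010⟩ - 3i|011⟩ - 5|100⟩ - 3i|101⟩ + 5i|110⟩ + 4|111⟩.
-0.09167i|000⟩ - 0.4583|001⟩ + 0.275|010⟩ - 0.275i|011⟩ - 0.4583|100⟩ - 0.275i|101⟩ + 0.4583i|110⟩ + 0.3667|111⟩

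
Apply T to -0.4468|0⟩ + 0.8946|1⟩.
-0.4468|0⟩ + (0.6326 + 0.6326i)|1⟩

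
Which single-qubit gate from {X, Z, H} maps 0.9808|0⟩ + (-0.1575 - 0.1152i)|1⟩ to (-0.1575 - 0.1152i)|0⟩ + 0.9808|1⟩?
X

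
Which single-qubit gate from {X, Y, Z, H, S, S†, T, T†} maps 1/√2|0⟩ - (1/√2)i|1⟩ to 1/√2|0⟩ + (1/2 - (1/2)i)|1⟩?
T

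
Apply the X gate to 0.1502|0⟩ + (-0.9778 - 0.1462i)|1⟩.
(-0.9778 - 0.1462i)|0⟩ + 0.1502|1⟩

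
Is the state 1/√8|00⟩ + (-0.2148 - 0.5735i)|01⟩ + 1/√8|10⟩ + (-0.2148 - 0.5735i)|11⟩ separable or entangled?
Separable

Writing the state as a|00⟩ + b|01⟩ + c|10⟩ + d|11⟩, it is a product state iff ad − bc = 0.
Here (a, b, c, d) = (1/√8, (-0.2148 - 0.5735i), 1/√8, (-0.2148 - 0.5735i)): ad − bc = (1/√8)(-0.2148 - 0.5735i) − (-0.2148 - 0.5735i)(1/√8) = 0, so the state is separable.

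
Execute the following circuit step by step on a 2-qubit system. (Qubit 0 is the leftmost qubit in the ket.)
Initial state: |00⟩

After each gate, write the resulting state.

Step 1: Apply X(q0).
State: |10⟩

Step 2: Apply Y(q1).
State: i|11⟩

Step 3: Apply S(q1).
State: -|11⟩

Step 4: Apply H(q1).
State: -1/√2|10⟩ + 1/√2|11⟩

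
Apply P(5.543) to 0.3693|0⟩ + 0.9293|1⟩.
0.3693|0⟩ + (0.6861 - 0.6267i)|1⟩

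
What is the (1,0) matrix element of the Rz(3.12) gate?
0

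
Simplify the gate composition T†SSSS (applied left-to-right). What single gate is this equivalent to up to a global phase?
T†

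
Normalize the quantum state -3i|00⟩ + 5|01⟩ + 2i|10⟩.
-0.4867i|00⟩ + 0.8111|01⟩ + 0.3244i|10⟩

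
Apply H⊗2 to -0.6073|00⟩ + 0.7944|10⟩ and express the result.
0.09355|00⟩ + 0.09355|01⟩ - 0.7009|10⟩ - 0.7009|11⟩

H⊗2 gives amp(|y⟩) = (1/2) Σ_x (−1)^(x·y) amp(|x⟩), where x·y is the number of positions in which both x and y have a 1.
|00⟩: (-0.6073 + 0.7944)/2 = 0.09355
|01⟩: (-0.6073 + 0.7944)/2 = 0.09355
|10⟩: (-0.6073 - 0.7944)/2 = -0.7009
|11⟩: (-0.6073 - 0.7944)/2 = -0.7009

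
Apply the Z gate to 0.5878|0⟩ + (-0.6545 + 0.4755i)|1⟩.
0.5878|0⟩ + (0.6545 - 0.4755i)|1⟩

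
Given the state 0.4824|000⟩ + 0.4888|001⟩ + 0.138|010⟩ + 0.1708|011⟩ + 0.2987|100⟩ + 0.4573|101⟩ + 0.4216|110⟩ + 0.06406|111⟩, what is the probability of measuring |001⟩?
0.2389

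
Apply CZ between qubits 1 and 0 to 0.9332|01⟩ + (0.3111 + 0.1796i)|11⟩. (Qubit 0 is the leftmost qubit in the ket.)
0.9332|01⟩ + (-0.3111 - 0.1796i)|11⟩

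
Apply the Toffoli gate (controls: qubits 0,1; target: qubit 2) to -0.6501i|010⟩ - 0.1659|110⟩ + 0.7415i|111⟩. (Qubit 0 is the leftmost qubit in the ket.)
-0.6501i|010⟩ + 0.7415i|110⟩ - 0.1659|111⟩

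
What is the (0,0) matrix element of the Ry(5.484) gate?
-0.9212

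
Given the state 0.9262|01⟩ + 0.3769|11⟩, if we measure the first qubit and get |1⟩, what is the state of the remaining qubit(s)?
|1⟩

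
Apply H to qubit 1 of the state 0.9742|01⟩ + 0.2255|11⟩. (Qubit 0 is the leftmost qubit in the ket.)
0.6889|00⟩ - 0.6889|01⟩ + 0.1595|10⟩ - 0.1595|11⟩

H on qubit 1 mixes each pair of kets that differ only in qubit 1: amplitudes (a, b) of (|…0…⟩, |…1…⟩) become ((a + b)/√2, (a − b)/√2). Kets absent from the input have amplitude 0.
(|00⟩, |01⟩): (a, b) = (0, 0.9742) → (0.6889, -0.6889)
(|10⟩, |11⟩): (a, b) = (0, 0.2255) → (0.1595, -0.1595)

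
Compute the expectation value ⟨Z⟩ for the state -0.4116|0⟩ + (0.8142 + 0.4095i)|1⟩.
-0.6612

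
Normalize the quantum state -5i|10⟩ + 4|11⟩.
-0.7809i|10⟩ + 0.6247|11⟩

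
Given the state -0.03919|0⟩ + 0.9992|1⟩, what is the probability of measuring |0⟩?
0.001536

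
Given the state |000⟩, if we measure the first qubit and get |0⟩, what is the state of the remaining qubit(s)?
|00⟩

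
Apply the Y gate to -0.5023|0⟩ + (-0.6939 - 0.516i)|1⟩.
(-0.516 + 0.6939i)|0⟩ - 0.5023i|1⟩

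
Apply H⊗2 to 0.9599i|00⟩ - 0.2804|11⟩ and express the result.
(-0.1402 + 0.48i)|00⟩ + (0.1402 + 0.48i)|01⟩ + (0.1402 + 0.48i)|10⟩ + (-0.1402 + 0.48i)|11⟩

H⊗2 gives amp(|y⟩) = (1/2) Σ_x (−1)^(x·y) amp(|x⟩), where x·y is the number of positions in which both x and y have a 1.
|00⟩: (0.9599i - 0.2804)/2 = (-0.1402 + 0.48i)
|01⟩: (0.9599i + 0.2804)/2 = (0.1402 + 0.48i)
|10⟩: (0.9599i + 0.2804)/2 = (0.1402 + 0.48i)
|11⟩: (0.9599i - 0.2804)/2 = (-0.1402 + 0.48i)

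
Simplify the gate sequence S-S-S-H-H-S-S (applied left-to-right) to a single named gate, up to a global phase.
S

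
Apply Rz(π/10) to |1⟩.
(0.9877 + 0.1564i)|1⟩

Rz(π/10) = [[e^(−iθ/2), 0], [0, e^(iθ/2)]] with e^(±iθ/2) = cos(θ/2) ± i·sin(θ/2); θ = π/10, cos(θ/2) ≈ 0.987688, sin(θ/2) ≈ 0.156434.
With a = amp(|0⟩) = 0 and b = amp(|1⟩) = 1:
new amp(|0⟩) = (0.987688 - 0.156434i)·a = 0
new amp(|1⟩) = (0.987688 + 0.156434i)·b = (0.9877 + 0.1564i)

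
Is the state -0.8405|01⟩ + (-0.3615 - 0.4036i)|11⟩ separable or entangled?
Separable

Writing the state as a|00⟩ + b|01⟩ + c|10⟩ + d|11⟩, it is a product state iff ad − bc = 0.
Here (a, b, c, d) = (0, -0.8405, 0, (-0.3615 - 0.4036i)): ad − bc = (0)(-0.3615 - 0.4036i) − (-0.8405)(0) = 0, so the state is separable.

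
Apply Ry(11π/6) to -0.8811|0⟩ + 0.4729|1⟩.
0.7287|0⟩ - 0.6848|1⟩

Ry(11π/6) = [[cos(θ/2), −sin(θ/2)], [sin(θ/2), cos(θ/2)]]; θ = 11π/6, cos(θ/2) ≈ -0.965926, sin(θ/2) ≈ 0.258819.
With a = amp(|0⟩) = -0.8811 and b = amp(|1⟩) = 0.4729:
new amp(|0⟩) = (-0.965926)·a + (-0.258819)·b = 0.7287
new amp(|1⟩) = (0.258819)·a + (-0.965926)·b = -0.6848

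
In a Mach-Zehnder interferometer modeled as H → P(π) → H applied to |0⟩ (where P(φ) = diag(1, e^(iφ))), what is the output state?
|1⟩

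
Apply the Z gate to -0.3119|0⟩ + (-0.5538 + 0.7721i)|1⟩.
-0.3119|0⟩ + (0.5538 - 0.7721i)|1⟩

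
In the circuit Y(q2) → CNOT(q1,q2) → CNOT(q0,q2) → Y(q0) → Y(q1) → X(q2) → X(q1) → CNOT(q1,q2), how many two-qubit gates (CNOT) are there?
3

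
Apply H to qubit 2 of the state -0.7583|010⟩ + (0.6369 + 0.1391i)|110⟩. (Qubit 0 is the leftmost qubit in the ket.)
-0.5362|010⟩ - 0.5362|011⟩ + (0.4504 + 0.09836i)|110⟩ + (0.4504 + 0.09836i)|111⟩

H on qubit 2 mixes each pair of kets that differ only in qubit 2: amplitudes (a, b) of (|…0…⟩, |…1…⟩) become ((a + b)/√2, (a − b)/√2). Kets absent from the input have amplitude 0.
(|010⟩, |011⟩): (a, b) = (-0.7583, 0) → (-0.5362, -0.5362)
(|110⟩, |111⟩): (a, b) = ((0.6369 + 0.1391i), 0) → ((0.4504 + 0.09836i), (0.4504 + 0.09836i))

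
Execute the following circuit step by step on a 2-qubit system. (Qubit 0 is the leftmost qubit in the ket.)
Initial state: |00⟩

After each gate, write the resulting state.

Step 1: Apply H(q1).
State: 1/√2|00⟩ + 1/√2|01⟩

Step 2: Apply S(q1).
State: 1/√2|00⟩ + (1/√2)i|01⟩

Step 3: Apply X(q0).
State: 1/√2|10⟩ + (1/√2)i|11⟩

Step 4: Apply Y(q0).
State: -(1/√2)i|00⟩ + 1/√2|01⟩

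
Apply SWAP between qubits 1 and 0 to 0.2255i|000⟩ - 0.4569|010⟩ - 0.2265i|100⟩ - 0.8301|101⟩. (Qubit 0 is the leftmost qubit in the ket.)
0.2255i|000⟩ - 0.2265i|010⟩ - 0.8301|011⟩ - 0.4569|100⟩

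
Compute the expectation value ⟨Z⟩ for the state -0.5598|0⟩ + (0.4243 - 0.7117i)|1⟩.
-0.3732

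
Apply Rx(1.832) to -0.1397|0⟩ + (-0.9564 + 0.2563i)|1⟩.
(0.1182 + 0.7586i)|0⟩ + (-0.5824 + 0.2669i)|1⟩

Rx(1.832) = [[cos(θ/2), −i·sin(θ/2)], [−i·sin(θ/2), cos(θ/2)]]; θ = 1.832, cos(θ/2) ≈ 0.608998, sin(θ/2) ≈ 0.793172.
With a = amp(|0⟩) = -0.1397 and b = amp(|1⟩) = (-0.9564 + 0.2563i):
new amp(|0⟩) = (0.608998)·a + (-0.793172i)·b = (0.1182 + 0.7586i)
new amp(|1⟩) = (-0.793172i)·a + (0.608998)·b = (-0.5824 + 0.2669i)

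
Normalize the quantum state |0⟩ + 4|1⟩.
0.2425|0⟩ + 0.9701|1⟩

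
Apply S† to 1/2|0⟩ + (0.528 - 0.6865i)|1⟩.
1/2|0⟩ + (-0.6865 - 0.528i)|1⟩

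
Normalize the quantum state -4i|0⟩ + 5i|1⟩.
-0.6247i|0⟩ + 0.7809i|1⟩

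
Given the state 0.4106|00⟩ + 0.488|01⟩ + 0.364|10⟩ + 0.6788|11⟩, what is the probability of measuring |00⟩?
0.1686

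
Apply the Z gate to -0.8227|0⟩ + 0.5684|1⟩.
-0.8227|0⟩ - 0.5684|1⟩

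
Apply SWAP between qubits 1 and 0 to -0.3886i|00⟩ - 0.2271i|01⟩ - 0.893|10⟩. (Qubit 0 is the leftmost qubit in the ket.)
-0.3886i|00⟩ - 0.893|01⟩ - 0.2271i|10⟩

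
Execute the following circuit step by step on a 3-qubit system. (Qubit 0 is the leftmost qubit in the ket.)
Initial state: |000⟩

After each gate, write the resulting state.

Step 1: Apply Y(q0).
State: i|100⟩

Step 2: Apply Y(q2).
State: -|101⟩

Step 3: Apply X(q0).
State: -|001⟩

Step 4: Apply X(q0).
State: -|101⟩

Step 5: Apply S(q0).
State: -i|101⟩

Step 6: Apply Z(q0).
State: i|101⟩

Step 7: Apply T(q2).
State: (-1/√2 + (1/√2)i)|101⟩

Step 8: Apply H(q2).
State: (-1/2 + (1/2)i)|100⟩ + (1/2 - (1/2)i)|101⟩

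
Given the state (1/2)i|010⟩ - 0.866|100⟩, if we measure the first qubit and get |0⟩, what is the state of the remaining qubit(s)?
i|10⟩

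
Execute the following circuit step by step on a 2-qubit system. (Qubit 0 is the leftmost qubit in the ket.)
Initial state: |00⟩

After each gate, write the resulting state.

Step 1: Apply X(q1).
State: |01⟩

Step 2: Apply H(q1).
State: 1/√2|00⟩ - 1/√2|01⟩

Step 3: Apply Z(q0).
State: 1/√2|00⟩ - 1/√2|01⟩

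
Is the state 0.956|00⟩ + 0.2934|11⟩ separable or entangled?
Entangled

Writing the state as a|00⟩ + b|01⟩ + c|10⟩ + d|11⟩, it is a product state iff ad − bc = 0.
Here (a, b, c, d) = (0.956, 0, 0, 0.2934): ad − bc = (0.956)(0.2934) − (0)(0) = 0.2805 ≠ 0, so the state is entangled.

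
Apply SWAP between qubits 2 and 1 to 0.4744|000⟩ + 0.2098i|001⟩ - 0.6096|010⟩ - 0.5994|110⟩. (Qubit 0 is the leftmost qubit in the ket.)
0.4744|000⟩ - 0.6096|001⟩ + 0.2098i|010⟩ - 0.5994|101⟩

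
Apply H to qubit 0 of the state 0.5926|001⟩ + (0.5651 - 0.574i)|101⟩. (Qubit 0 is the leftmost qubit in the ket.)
(0.8186 - 0.4059i)|001⟩ + (0.01945 + 0.4059i)|101⟩

H on qubit 0 mixes each pair of kets that differ only in qubit 0: amplitudes (a, b) of (|…0…⟩, |…1…⟩) become ((a + b)/√2, (a − b)/√2). Kets absent from the input have amplitude 0.
(|001⟩, |101⟩): (a, b) = (0.5926, (0.5651 - 0.574i)) → ((0.8186 - 0.4059i), (0.01945 + 0.4059i))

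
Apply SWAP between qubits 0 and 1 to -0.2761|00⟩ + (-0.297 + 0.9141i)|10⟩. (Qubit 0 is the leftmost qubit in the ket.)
-0.2761|00⟩ + (-0.297 + 0.9141i)|01⟩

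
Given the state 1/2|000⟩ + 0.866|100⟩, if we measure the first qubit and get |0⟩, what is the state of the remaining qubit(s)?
|00⟩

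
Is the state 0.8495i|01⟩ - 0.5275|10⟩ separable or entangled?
Entangled

Writing the state as a|00⟩ + b|01⟩ + c|10⟩ + d|11⟩, it is a product state iff ad − bc = 0.
Here (a, b, c, d) = (0, 0.8495i, -0.5275, 0): ad − bc = (0)(0) − (0.8495i)(-0.5275) = 0.4481i ≠ 0, so the state is entangled.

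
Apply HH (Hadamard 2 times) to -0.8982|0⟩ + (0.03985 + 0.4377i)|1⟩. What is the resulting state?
-0.8982|0⟩ + (0.03985 + 0.4377i)|1⟩

H² = I, so an even number of Hadamards cancels: H^2 = I and the state is unchanged.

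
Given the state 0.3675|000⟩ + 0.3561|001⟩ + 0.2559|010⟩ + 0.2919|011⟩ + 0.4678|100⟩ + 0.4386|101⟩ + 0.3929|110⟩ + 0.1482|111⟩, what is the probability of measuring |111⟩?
0.02196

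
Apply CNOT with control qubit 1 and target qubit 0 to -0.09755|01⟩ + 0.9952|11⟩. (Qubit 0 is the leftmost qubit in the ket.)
0.9952|01⟩ - 0.09755|11⟩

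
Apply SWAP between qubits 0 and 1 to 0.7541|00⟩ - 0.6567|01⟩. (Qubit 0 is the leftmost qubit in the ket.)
0.7541|00⟩ - 0.6567|10⟩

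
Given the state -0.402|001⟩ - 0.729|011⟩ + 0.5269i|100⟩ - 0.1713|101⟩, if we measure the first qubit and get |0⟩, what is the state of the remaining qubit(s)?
-0.4829|01⟩ - 0.8757|11⟩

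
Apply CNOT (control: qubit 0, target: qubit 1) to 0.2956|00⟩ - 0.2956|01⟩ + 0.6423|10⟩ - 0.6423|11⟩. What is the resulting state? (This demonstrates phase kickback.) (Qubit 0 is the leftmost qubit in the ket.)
0.2956|00⟩ - 0.2956|01⟩ - 0.6423|10⟩ + 0.6423|11⟩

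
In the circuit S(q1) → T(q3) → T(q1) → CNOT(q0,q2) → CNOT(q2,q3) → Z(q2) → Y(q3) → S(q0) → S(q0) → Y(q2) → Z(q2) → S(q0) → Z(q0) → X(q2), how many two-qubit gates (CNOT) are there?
2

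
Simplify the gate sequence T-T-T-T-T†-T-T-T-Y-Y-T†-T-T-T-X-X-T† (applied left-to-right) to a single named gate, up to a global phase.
T†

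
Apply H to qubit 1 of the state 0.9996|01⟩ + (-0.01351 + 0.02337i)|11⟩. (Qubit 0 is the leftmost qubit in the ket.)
0.7068|00⟩ - 0.7068|01⟩ + (-0.009553 + 0.01653i)|10⟩ + (0.009553 - 0.01653i)|11⟩

H on qubit 1 mixes each pair of kets that differ only in qubit 1: amplitudes (a, b) of (|…0…⟩, |…1…⟩) become ((a + b)/√2, (a − b)/√2). Kets absent from the input have amplitude 0.
(|00⟩, |01⟩): (a, b) = (0, 0.9996) → (0.7068, -0.7068)
(|10⟩, |11⟩): (a, b) = (0, (-0.01351 + 0.02337i)) → ((-0.009553 + 0.01653i), (0.009553 - 0.01653i))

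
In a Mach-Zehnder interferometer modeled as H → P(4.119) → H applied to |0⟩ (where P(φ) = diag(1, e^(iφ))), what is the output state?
(0.2204 - 0.4145i)|0⟩ + (0.7796 + 0.4145i)|1⟩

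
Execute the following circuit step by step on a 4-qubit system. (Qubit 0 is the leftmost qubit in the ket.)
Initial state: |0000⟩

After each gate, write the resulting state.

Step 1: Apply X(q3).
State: |0001⟩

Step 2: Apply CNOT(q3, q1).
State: |0101⟩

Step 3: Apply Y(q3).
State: -i|0100⟩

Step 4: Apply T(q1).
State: (1/√2 - (1/√2)i)|0100⟩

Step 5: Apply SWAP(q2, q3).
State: (1/√2 - (1/√2)i)|0100⟩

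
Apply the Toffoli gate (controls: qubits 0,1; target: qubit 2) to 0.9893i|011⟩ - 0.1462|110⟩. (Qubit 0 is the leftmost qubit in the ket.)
0.9893i|011⟩ - 0.1462|111⟩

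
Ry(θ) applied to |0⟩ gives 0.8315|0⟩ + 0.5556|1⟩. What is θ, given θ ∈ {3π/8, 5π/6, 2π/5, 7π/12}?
3π/8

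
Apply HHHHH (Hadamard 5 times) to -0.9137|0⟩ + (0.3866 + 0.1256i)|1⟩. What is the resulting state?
(-0.3727 + 0.08881i)|0⟩ + (-0.9195 - 0.08881i)|1⟩

H² = I, so H^5 = H: a single Hadamard. With (a, b) = (-0.9137, (0.3866 + 0.1256i)), H gives ((a + b)/√2, (a − b)/√2) = ((-0.3727 + 0.08881i), (-0.9195 - 0.08881i)).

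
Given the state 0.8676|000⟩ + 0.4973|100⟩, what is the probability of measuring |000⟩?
0.7527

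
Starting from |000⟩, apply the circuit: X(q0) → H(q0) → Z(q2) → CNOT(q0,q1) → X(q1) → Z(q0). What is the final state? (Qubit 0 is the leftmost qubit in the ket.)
1/√2|010⟩ + 1/√2|100⟩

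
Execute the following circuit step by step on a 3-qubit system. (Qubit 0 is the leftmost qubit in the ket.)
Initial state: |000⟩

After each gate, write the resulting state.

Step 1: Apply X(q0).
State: |100⟩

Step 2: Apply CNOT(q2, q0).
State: |100⟩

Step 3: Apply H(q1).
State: 1/√2|100⟩ + 1/√2|110⟩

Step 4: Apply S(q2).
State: 1/√2|100⟩ + 1/√2|110⟩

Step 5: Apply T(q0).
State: (1/2 + (1/2)i)|100⟩ + (1/2 + (1/2)i)|110⟩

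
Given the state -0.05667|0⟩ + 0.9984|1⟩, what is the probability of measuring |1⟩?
0.9968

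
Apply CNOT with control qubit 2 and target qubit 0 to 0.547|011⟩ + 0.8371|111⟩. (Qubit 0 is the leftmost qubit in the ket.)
0.8371|011⟩ + 0.547|111⟩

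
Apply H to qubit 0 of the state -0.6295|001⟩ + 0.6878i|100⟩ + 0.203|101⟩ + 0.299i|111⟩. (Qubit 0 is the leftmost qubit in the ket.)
0.4863i|000⟩ - 0.3016|001⟩ + 0.2114i|011⟩ - 0.4863i|100⟩ - 0.5887|101⟩ - 0.2114i|111⟩

H on qubit 0 mixes each pair of kets that differ only in qubit 0: amplitudes (a, b) of (|…0…⟩, |…1…⟩) become ((a + b)/√2, (a − b)/√2). Kets absent from the input have amplitude 0.
(|000⟩, |100⟩): (a, b) = (0, 0.6878i) → (0.4863i, -0.4863i)
(|001⟩, |101⟩): (a, b) = (-0.6295, 0.203) → (-0.3016, -0.5887)
(|011⟩, |111⟩): (a, b) = (0, 0.299i) → (0.2114i, -0.2114i)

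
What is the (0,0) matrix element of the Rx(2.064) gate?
0.5131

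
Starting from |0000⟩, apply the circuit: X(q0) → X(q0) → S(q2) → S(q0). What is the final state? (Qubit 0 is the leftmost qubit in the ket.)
|0000⟩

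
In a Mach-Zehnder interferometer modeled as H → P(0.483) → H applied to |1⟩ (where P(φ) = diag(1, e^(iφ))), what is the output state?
(0.0572 - 0.2322i)|0⟩ + (0.9428 + 0.2322i)|1⟩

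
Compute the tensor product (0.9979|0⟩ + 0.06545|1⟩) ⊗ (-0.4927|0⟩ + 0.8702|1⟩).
-0.4917|00⟩ + 0.8684|01⟩ - 0.03225|10⟩ + 0.05695|11⟩

amp(|b₁b₂…⟩) = product of the factor amplitudes for bits b₁, b₂, …; only kets whose every factor amplitude is nonzero survive.
|00⟩: (0.9979)(-0.4927) = -0.4917
|01⟩: (0.9979)(0.8702) = 0.8684
|10⟩: (0.06545)(-0.4927) = -0.03225
|11⟩: (0.06545)(0.8702) = 0.05695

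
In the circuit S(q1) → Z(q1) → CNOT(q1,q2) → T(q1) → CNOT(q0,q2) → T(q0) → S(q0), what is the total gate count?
7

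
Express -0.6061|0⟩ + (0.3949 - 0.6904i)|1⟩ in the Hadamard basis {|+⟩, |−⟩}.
(-0.1493 - 0.4882i)|+⟩ + (-0.7078 + 0.4882i)|−⟩

With |ψ⟩ = α|0⟩ + β|1⟩, the Hadamard-basis coefficients are ⟨+|ψ⟩ = (α + β)/√2 and ⟨−|ψ⟩ = (α − β)/√2.
Here α = -0.6061, β = (0.3949 - 0.6904i): (α + β)/√2 = (-0.1493 - 0.4882i), (α − β)/√2 = (-0.7078 + 0.4882i).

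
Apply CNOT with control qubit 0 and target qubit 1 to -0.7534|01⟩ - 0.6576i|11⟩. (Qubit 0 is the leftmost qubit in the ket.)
-0.7534|01⟩ - 0.6576i|10⟩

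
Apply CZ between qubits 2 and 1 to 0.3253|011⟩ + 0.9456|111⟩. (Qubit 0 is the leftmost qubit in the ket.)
-0.3253|011⟩ - 0.9456|111⟩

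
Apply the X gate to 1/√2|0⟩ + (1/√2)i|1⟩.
(1/√2)i|0⟩ + 1/√2|1⟩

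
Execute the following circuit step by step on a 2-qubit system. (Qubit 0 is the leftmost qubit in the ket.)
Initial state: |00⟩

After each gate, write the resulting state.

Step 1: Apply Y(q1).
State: i|01⟩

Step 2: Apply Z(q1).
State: -i|01⟩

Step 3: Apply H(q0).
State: -(1/√2)i|01⟩ - (1/√2)i|11⟩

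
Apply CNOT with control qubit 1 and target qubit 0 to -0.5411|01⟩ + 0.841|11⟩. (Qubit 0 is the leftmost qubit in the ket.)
0.841|01⟩ - 0.5411|11⟩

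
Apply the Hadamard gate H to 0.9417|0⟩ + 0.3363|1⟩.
0.9037|0⟩ + 0.4281|1⟩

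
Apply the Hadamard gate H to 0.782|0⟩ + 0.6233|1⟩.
0.9937|0⟩ + 0.1122|1⟩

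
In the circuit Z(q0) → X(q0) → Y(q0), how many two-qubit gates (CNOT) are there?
0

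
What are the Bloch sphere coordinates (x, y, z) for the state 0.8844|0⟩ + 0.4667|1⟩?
(0.8255, 0, 0.5644)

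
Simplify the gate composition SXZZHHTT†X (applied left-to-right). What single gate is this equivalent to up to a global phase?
S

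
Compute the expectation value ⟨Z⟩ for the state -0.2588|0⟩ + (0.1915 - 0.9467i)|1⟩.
-0.8659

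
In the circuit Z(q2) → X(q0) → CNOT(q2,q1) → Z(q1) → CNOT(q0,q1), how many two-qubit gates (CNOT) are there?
2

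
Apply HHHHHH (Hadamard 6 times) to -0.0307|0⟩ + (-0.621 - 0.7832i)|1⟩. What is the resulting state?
-0.0307|0⟩ + (-0.621 - 0.7832i)|1⟩

H² = I, so an even number of Hadamards cancels: H^6 = I and the state is unchanged.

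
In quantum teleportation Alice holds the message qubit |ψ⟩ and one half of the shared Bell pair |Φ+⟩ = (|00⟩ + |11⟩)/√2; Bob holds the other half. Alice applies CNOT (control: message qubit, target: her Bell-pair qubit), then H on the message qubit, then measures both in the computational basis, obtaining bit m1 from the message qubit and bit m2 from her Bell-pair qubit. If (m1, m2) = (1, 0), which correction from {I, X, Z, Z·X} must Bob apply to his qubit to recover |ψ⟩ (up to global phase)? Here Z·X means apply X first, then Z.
Z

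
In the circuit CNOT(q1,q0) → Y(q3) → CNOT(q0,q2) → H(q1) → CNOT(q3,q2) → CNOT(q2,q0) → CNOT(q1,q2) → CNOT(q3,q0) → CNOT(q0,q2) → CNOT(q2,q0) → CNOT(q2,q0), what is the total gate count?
11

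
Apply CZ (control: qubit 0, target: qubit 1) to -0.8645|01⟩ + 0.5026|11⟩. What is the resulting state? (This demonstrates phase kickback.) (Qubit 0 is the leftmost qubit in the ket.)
-0.8645|01⟩ - 0.5026|11⟩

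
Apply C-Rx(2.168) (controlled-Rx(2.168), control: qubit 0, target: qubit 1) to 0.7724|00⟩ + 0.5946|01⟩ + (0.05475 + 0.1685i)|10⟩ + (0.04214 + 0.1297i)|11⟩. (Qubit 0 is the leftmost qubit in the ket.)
0.7724|00⟩ + 0.5946|01⟩ + (0.1402 + 0.04158i)|10⟩ + (0.1686 + 0.01228i)|11⟩

C-Rx(2.168) leaves the control-|0⟩ kets |00⟩, |01⟩ unchanged and applies Rx(2.168) to qubit 1 on the control-|1⟩ pair (|10⟩, |11⟩).
Rx(2.168) = [[cos(θ/2), −i·sin(θ/2)], [−i·sin(θ/2), cos(θ/2)]]; θ = 2.168, cos(θ/2) ≈ 0.467797, sin(θ/2) ≈ 0.883836.
With a = amp(|10⟩) = (0.05475 + 0.1685i) and b = amp(|11⟩) = (0.04214 + 0.1297i):
new amp(|10⟩) = (0.467797)·a + (-0.883836i)·b = (0.1402 + 0.04158i)
new amp(|11⟩) = (-0.883836i)·a + (0.467797)·b = (0.1686 + 0.01228i)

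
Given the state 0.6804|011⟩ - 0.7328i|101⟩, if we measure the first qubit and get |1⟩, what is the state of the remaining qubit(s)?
-i|01⟩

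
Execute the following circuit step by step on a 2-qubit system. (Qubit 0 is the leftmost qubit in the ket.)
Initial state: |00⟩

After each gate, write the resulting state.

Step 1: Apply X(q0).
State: |10⟩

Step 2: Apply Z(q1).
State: |10⟩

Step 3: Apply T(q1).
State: |10⟩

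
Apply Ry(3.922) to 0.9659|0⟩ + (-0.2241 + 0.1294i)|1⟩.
(-0.1602 - 0.1197i)|0⟩ + (0.9785 - 0.04922i)|1⟩

Ry(3.922) = [[cos(θ/2), −sin(θ/2)], [sin(θ/2), cos(θ/2)]]; θ = 3.922, cos(θ/2) ≈ -0.380377, sin(θ/2) ≈ 0.924832.
With a = amp(|0⟩) = 0.9659 and b = amp(|1⟩) = (-0.2241 + 0.1294i):
new amp(|0⟩) = (-0.380377)·a + (-0.924832)·b = (-0.1602 - 0.1197i)
new amp(|1⟩) = (0.924832)·a + (-0.380377)·b = (0.9785 - 0.04922i)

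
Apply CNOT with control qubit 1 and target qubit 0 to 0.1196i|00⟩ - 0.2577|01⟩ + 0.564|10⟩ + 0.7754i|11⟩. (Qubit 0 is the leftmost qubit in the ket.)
0.1196i|00⟩ + 0.7754i|01⟩ + 0.564|10⟩ - 0.2577|11⟩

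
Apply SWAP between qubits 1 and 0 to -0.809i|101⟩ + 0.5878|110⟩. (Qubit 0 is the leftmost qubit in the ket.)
-0.809i|011⟩ + 0.5878|110⟩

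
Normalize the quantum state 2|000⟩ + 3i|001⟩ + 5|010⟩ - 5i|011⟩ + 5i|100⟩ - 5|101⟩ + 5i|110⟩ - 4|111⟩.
0.1612|000⟩ + 0.2417i|001⟩ + 0.4029|010⟩ - 0.4029i|011⟩ + 0.4029i|100⟩ - 0.4029|101⟩ + 0.4029i|110⟩ - 0.3223|111⟩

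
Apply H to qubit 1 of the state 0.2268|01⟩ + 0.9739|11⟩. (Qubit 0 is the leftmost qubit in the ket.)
0.1604|00⟩ - 0.1604|01⟩ + 0.6887|10⟩ - 0.6887|11⟩

H on qubit 1 mixes each pair of kets that differ only in qubit 1: amplitudes (a, b) of (|…0…⟩, |…1…⟩) become ((a + b)/√2, (a − b)/√2). Kets absent from the input have amplitude 0.
(|00⟩, |01⟩): (a, b) = (0, 0.2268) → (0.1604, -0.1604)
(|10⟩, |11⟩): (a, b) = (0, 0.9739) → (0.6887, -0.6887)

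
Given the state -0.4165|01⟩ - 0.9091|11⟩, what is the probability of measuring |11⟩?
0.8265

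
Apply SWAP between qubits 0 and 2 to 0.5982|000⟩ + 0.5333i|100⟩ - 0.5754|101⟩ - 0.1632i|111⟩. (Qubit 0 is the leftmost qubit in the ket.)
0.5982|000⟩ + 0.5333i|001⟩ - 0.5754|101⟩ - 0.1632i|111⟩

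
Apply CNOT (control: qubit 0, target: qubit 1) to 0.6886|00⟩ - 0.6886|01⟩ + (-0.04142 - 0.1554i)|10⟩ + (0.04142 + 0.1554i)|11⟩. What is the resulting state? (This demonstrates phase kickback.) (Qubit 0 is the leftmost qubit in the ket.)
0.6886|00⟩ - 0.6886|01⟩ + (0.04142 + 0.1554i)|10⟩ + (-0.04142 - 0.1554i)|11⟩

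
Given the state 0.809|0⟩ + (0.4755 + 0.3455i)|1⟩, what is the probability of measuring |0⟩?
0.6545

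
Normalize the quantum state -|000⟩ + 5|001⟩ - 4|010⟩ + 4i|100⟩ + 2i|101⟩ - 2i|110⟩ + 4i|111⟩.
-0.1104|000⟩ + 0.5522|001⟩ - 0.4417|010⟩ + 0.4417i|100⟩ + 0.2209i|101⟩ - 0.2209i|110⟩ + 0.4417i|111⟩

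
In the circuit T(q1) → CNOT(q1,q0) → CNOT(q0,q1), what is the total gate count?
3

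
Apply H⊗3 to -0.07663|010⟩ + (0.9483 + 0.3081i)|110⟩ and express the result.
(0.3082 + 0.1089i)|000⟩ + (0.3082 + 0.1089i)|001⟩ + (-0.3082 - 0.1089i)|010⟩ + (-0.3082 - 0.1089i)|011⟩ + (-0.3624 - 0.1089i)|100⟩ + (-0.3624 - 0.1089i)|101⟩ + (0.3624 + 0.1089i)|110⟩ + (0.3624 + 0.1089i)|111⟩

H⊗3 gives amp(|y⟩) = (1/2√2) Σ_x (−1)^(x·y) amp(|x⟩), where x·y is the number of positions in which both x and y have a 1.
|000⟩: (-0.07663 + (0.9483 + 0.3081i))/(2√2) = (0.3082 + 0.1089i)
|001⟩: (-0.07663 + (0.9483 + 0.3081i))/(2√2) = (0.3082 + 0.1089i)
|010⟩: (0.07663 - (0.9483 + 0.3081i))/(2√2) = (-0.3082 - 0.1089i)
|011⟩: (0.07663 - (0.9483 + 0.3081i))/(2√2) = (-0.3082 - 0.1089i)
|100⟩: (-0.07663 - (0.9483 + 0.3081i))/(2√2) = (-0.3624 - 0.1089i)
|101⟩: (-0.07663 - (0.9483 + 0.3081i))/(2√2) = (-0.3624 - 0.1089i)
|110⟩: (0.07663 + (0.9483 + 0.3081i))/(2√2) = (0.3624 + 0.1089i)
|111⟩: (0.07663 + (0.9483 + 0.3081i))/(2√2) = (0.3624 + 0.1089i)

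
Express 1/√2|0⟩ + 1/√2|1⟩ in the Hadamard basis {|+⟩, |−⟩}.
|+⟩

With |ψ⟩ = α|0⟩ + β|1⟩, the Hadamard-basis coefficients are ⟨+|ψ⟩ = (α + β)/√2 and ⟨−|ψ⟩ = (α − β)/√2.
Here α = 1/√2, β = 1/√2: (α + β)/√2 = 1, (α − β)/√2 = 0.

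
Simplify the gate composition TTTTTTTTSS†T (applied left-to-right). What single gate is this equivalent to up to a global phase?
T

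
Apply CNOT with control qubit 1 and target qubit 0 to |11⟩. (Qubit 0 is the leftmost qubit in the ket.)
|01⟩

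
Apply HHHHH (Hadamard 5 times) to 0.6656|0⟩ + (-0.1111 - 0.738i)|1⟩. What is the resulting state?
(0.3921 - 0.5218i)|0⟩ + (0.5492 + 0.5218i)|1⟩

H² = I, so H^5 = H: a single Hadamard. With (a, b) = (0.6656, (-0.1111 - 0.738i)), H gives ((a + b)/√2, (a − b)/√2) = ((0.3921 - 0.5218i), (0.5492 + 0.5218i)).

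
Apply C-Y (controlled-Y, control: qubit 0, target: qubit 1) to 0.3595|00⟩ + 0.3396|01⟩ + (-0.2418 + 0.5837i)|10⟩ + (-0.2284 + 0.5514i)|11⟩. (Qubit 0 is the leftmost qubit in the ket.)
0.3595|00⟩ + 0.3396|01⟩ + (0.5514 + 0.2284i)|10⟩ + (-0.5837 - 0.2418i)|11⟩

C-Y leaves the control-|0⟩ kets |00⟩, |01⟩ unchanged and applies Y to qubit 1 on the control-|1⟩ pair (|10⟩, |11⟩).
Y = [[0, -i], [i, 0]].
With a = amp(|10⟩) = (-0.2418 + 0.5837i) and b = amp(|11⟩) = (-0.2284 + 0.5514i):
new amp(|10⟩) = (-i)·b = (0.5514 + 0.2284i)
new amp(|11⟩) = (i)·a = (-0.5837 - 0.2418i)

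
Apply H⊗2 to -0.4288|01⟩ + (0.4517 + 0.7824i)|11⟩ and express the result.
(0.01145 + 0.3912i)|00⟩ + (-0.01145 - 0.3912i)|01⟩ + (-0.4403 - 0.3912i)|10⟩ + (0.4403 + 0.3912i)|11⟩

H⊗2 gives amp(|y⟩) = (1/2) Σ_x (−1)^(x·y) amp(|x⟩), where x·y is the number of positions in which both x and y have a 1.
|00⟩: (-0.4288 + (0.4517 + 0.7824i))/2 = (0.01145 + 0.3912i)
|01⟩: (0.4288 - (0.4517 + 0.7824i))/2 = (-0.01145 - 0.3912i)
|10⟩: (-0.4288 - (0.4517 + 0.7824i))/2 = (-0.4403 - 0.3912i)
|11⟩: (0.4288 + (0.4517 + 0.7824i))/2 = (0.4403 + 0.3912i)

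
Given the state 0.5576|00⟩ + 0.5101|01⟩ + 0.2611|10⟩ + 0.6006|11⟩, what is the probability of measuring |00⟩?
0.3109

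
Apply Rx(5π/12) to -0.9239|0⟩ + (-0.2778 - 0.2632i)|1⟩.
(-0.8932 + 0.1691i)|0⟩ + (-0.2204 + 0.3536i)|1⟩

Rx(5π/12) = [[cos(θ/2), −i·sin(θ/2)], [−i·sin(θ/2), cos(θ/2)]]; θ = 5π/12, cos(θ/2) ≈ 0.793353, sin(θ/2) ≈ 0.608761.
With a = amp(|0⟩) = -0.9239 and b = amp(|1⟩) = (-0.2778 - 0.2632i):
new amp(|0⟩) = (0.793353)·a + (-0.608761i)·b = (-0.8932 + 0.1691i)
new amp(|1⟩) = (-0.608761i)·a + (0.793353)·b = (-0.2204 + 0.3536i)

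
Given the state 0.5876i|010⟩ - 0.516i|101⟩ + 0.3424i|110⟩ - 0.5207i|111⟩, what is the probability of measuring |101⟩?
0.2663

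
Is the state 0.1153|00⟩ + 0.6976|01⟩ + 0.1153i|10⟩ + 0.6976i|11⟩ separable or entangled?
Separable

Writing the state as a|00⟩ + b|01⟩ + c|10⟩ + d|11⟩, it is a product state iff ad − bc = 0.
Here (a, b, c, d) = (0.1153, 0.6976, 0.1153i, 0.6976i): ad − bc = (0.1153)(0.6976i) − (0.6976)(0.1153i) = 0, so the state is separable.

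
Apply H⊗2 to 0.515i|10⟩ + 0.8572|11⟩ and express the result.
(0.4286 + 0.2575i)|00⟩ + (-0.4286 + 0.2575i)|01⟩ + (-0.4286 - 0.2575i)|10⟩ + (0.4286 - 0.2575i)|11⟩

H⊗2 gives amp(|y⟩) = (1/2) Σ_x (−1)^(x·y) amp(|x⟩), where x·y is the number of positions in which both x and y have a 1.
|00⟩: (0.515i + 0.8572)/2 = (0.4286 + 0.2575i)
|01⟩: (0.515i - 0.8572)/2 = (-0.4286 + 0.2575i)
|10⟩: (-0.515i - 0.8572)/2 = (-0.4286 - 0.2575i)
|11⟩: (-0.515i + 0.8572)/2 = (0.4286 - 0.2575i)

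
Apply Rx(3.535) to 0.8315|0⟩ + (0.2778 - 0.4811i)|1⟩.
(-0.6343 - 0.2724i)|0⟩ + (-0.05429 - 0.7214i)|1⟩

Rx(3.535) = [[cos(θ/2), −i·sin(θ/2)], [−i·sin(θ/2), cos(θ/2)]]; θ = 3.535, cos(θ/2) ≈ -0.195438, sin(θ/2) ≈ 0.980716.
With a = amp(|0⟩) = 0.8315 and b = amp(|1⟩) = (0.2778 - 0.4811i):
new amp(|0⟩) = (-0.195438)·a + (-0.980716i)·b = (-0.6343 - 0.2724i)
new amp(|1⟩) = (-0.980716i)·a + (-0.195438)·b = (-0.05429 - 0.7214i)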